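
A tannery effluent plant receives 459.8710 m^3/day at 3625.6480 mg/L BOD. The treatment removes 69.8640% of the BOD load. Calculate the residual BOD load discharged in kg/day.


Load_in = volume * conc / 1000 = 459.8710 * 3625.6480 / 1000 = 1667.3304 kg/day
Removed = Load_in * eff / 100 = 1667.3304 * 69.8640 / 100 = 1164.8637 kg/day
Load_out = Load_in - Removed = 1667.3304 - 1164.8637 = 502.4667 kg/day


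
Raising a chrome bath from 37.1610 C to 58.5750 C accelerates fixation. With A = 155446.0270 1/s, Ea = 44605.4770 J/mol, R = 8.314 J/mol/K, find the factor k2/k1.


T1 = 37.1610 + 273.15 = 310.3110 K; T2 = 58.5750 + 273.15 = 331.7250 K
k1 = A * exp(-Ea/(R*T1)) = 155446.0270 * exp(-44605.4770/(8.314*310.3110)) = 0.00481804 1/s
k2 = A * exp(-Ea/(R*T2)) = 155446.0270 * exp(-44605.4770/(8.314*331.7250)) = 0.014709 1/s
k2/k1 = 0.014709 / 0.00481804 = 3.0529


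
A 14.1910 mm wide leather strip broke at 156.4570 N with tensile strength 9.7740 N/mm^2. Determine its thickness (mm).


Formula: t = F / (TS * w)
Substituting: t = 156.4570 / (9.7740 * 14.1910)
Result: 1.1280 mm


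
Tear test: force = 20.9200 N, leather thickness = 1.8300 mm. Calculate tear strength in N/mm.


Formula: Tear strength = force / thickness
Substituting: Tear strength = 20.9200 / 1.8300
Result: 11.4317 N/mm


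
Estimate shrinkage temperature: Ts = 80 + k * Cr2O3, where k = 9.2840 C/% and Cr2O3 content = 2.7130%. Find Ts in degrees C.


Formula: Ts = 80 + k * Cr2O3
Substituting: Ts = 80 + 9.2840 * 2.7130
Result: 105.1875 C


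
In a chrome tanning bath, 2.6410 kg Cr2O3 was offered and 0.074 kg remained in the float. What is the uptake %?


Formula: Uptake = (offered - residual) / offered * 100
Substituting: Uptake = (2.6410 - 0.074) / 2.6410 * 100
Result: 97.1980 %


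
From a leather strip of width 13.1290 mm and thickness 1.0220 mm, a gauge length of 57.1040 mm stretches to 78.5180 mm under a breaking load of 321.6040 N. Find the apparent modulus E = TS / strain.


TS = F / (w * t) = 321.6040 / (13.1290 * 1.0220) = 23.9684 N/mm^2
strain = (Lf - L0) / L0 = (78.5180 - 57.1040) / 57.1040 = 0.3750
E = TS / strain = 23.9684 / 0.3750 = 63.9157 N/mm^2


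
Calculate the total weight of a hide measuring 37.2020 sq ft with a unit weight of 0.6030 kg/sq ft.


Formula: Weight = area * weight_per_sqft
Substituting: Weight = 37.2020 * 0.6030
Result: 22.4328 kg


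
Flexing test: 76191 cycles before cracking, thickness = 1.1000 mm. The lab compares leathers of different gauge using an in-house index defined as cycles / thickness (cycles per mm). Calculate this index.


Formula: Index = cycles / thickness
Substituting: Index = 76191 / 1.1000
Result: 69264.5455 cycles/mm


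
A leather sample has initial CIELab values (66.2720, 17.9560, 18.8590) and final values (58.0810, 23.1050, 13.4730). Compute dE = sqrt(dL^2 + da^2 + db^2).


dL = -8.1910, da = 5.1490, db = -5.3860
dE = sqrt((-8.1910)^2 + 5.1490^2 + (-5.3860)^2) = 11.0731


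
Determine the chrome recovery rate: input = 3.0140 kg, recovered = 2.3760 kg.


Formula: Recovery = recovered / input * 100
Substituting: Recovery = 2.3760 / 3.0140 * 100
Result: 78.8321 %


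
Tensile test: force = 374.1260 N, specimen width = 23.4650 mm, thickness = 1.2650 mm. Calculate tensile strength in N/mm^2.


Formula: TS = force / (width * thickness)
Substituting: TS = 374.1260 / (23.4650 * 1.2650)
Result: 12.6040 N/mm^2


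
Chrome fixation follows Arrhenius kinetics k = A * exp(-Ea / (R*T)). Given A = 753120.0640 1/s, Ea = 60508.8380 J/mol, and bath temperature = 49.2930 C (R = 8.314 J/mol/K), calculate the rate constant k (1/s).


T_K = T_C + 273.15 = 49.2930 + 273.15 = 322.4430 K
exponent = -Ea / (R * T_K) = -60508.8380 / (8.314 * 322.4430) = -22.5713
k = A * exp(exponent) = 753120.0640 * exp(-22.5713) = 1.1866e-04 1/s


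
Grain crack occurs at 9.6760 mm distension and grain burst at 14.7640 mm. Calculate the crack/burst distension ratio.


Formula: Ratio = crack / burst
Substituting: Ratio = 9.6760 / 14.7640
Result: 0.6554


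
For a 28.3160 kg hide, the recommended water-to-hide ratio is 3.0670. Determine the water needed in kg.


Formula: Water = hide_weight * ratio
Substituting: Water = 28.3160 * 3.0670
Result: 86.8452 kg


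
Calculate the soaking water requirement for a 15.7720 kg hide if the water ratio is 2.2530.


Formula: Water = hide_weight * ratio
Substituting: Water = 15.7720 * 2.2530
Result: 35.5343 kg


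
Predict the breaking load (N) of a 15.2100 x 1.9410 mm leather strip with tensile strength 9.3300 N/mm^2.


Formula: F = TS * w * t
Substituting: F = 9.3300 * 15.2100 * 1.9410
Result: 275.4460 N


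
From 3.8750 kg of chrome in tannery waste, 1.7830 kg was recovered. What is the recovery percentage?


Formula: Recovery = recovered / input * 100
Substituting: Recovery = 1.7830 / 3.8750 * 100
Result: 46.0129 %


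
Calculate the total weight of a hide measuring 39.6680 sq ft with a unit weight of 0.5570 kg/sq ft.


Formula: Weight = area * weight_per_sqft
Substituting: Weight = 39.6680 * 0.5570
Result: 22.0951 kg


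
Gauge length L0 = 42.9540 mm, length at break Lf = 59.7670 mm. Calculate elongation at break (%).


Formula: Elongation = (Lf - L0) / L0 * 100
Substituting: Elongation = (59.7670 - 42.9540) / 42.9540 * 100
Result: 39.1419 %


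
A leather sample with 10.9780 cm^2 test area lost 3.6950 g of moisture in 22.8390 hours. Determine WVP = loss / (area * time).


Formula: WVP = loss / (area * time)
Substituting: WVP = 3.6950 / (10.9780 * 22.8390)
Result: 0.0147372 g/(cm^2*hr)


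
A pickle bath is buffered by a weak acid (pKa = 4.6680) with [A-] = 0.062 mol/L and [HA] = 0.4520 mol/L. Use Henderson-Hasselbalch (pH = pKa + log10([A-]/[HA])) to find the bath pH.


ratio = [A-] / [HA] = 0.062 / 0.4520 = 0.1372
log10(ratio) = -0.8627
pH = pKa + log10(ratio) = 4.6680 - 0.8627 = 3.8053


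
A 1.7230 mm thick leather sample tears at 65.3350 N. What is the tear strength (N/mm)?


Formula: Tear strength = force / thickness
Substituting: Tear strength = 65.3350 / 1.7230
Result: 37.9193 N/mm


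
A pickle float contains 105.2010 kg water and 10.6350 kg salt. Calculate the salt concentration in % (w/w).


Formula: Conc = salt / (water + salt) * 100
Substituting: Conc = 10.6350 / (105.2010 + 10.6350) * 100
Result: 9.1811 %


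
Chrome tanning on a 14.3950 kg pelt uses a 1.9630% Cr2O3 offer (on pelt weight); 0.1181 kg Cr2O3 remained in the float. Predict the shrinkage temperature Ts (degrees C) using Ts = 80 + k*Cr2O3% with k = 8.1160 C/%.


Offered = pelt * offer_pct / 100 = 14.3950 * 1.9630 / 100 = 0.2826 kg
Uptake = offered - residual = 0.2826 - 0.1181 = 0.1645 kg
Cr2O3% on pelt = uptake / pelt * 100 = 0.1645 / 14.3950 * 100 = 1.1426 %
Ts = 80 + k * Cr2O3% = 80 + 8.1160 * 1.1426 = 89.2731 C


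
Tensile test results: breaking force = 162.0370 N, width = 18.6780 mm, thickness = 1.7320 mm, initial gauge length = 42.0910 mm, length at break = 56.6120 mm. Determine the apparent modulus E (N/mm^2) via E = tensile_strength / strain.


TS = F / (w * t) = 162.0370 / (18.6780 * 1.7320) = 5.0088 N/mm^2
strain = (Lf - L0) / L0 = (56.6120 - 42.0910) / 42.0910 = 0.3450
E = TS / strain = 5.0088 / 0.3450 = 14.5187 N/mm^2


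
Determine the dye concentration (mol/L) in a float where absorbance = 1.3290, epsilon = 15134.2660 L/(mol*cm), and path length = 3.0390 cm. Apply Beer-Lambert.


Formula: c = A / (epsilon * l)
Substituting: c = 1.3290 / (15134.2660 * 3.0390)
Result: 2.8896e-05 mol/L


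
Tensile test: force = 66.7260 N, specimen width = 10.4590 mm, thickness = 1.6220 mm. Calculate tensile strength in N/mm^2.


Formula: TS = force / (width * thickness)
Substituting: TS = 66.7260 / (10.4590 * 1.6220)
Result: 3.9333 N/mm^2


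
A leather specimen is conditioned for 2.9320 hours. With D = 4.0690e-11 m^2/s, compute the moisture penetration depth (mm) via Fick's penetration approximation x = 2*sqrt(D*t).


t = 2.9320 hr * 3600 = 10555.2000 s
D * t = 4.0690e-11 * 10555.2000 = 4.2949e-07
x = 2 * sqrt(D*t) = 2 * sqrt(4.2949e-07) = 0.00131071 m = 1.3107 mm


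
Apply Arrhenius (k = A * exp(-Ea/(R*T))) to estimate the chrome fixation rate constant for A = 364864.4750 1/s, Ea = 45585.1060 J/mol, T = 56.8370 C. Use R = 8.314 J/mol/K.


T_K = T_C + 273.15 = 56.8370 + 273.15 = 329.9870 K
exponent = -Ea / (R * T_K) = -45585.1060 / (8.314 * 329.9870) = -16.6156
k = A * exp(exponent) = 364864.4750 * exp(-16.6156) = 0.0221854 1/s


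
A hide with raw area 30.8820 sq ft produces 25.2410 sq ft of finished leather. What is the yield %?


Formula: Yield = finished / raw * 100
Substituting: Yield = 25.2410 / 30.8820 * 100
Result: 81.7337 %


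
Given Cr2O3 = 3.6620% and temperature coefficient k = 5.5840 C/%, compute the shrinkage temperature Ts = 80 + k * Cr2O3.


Formula: Ts = 80 + k * Cr2O3
Substituting: Ts = 80 + 5.5840 * 3.6620
Result: 100.4486 C


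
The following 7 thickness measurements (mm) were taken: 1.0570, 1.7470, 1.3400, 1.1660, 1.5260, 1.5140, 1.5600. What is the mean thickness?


Formula: Average = sum / n
Substituting: Average = 9.9100 / 7
Result: 1.4157 mm


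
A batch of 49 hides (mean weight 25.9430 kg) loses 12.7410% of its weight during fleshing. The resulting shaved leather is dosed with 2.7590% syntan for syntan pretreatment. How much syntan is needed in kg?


Total_raw = N * avg_wt = 49 * 25.9430 = 1271.2070 kg
Substrate = Total_raw * (1 - loss/100) = 1271.2070 * (1 - 12.7410/100) = 1109.2425 kg
Syntan = Substrate * pct / 100 = 1109.2425 * 2.7590 / 100 = 30.6040 kg


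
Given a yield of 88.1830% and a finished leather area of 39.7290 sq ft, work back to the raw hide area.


Formula: raw = finished * 100 / yield
Substituting: raw = 39.7290 * 100 / 88.1830
Result: 45.0529 sq ft


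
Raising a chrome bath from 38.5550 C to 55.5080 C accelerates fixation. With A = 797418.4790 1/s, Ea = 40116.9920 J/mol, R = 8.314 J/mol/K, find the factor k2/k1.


T1 = 38.5550 + 273.15 = 311.7050 K; T2 = 55.5080 + 273.15 = 328.6580 K
k1 = A * exp(-Ea/(R*T1)) = 797418.4790 * exp(-40116.9920/(8.314*311.7050)) = 0.1509 1/s
k2 = A * exp(-Ea/(R*T2)) = 797418.4790 * exp(-40116.9920/(8.314*328.6580)) = 0.3354 1/s
k2/k1 = 0.3354 / 0.1509 = 2.2222


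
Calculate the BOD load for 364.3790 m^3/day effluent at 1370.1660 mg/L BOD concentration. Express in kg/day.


Formula: BOD_load = volume * conc / 1000
Substituting: BOD_load = 364.3790 * 1370.1660 / 1000
Result: 499.2597 kg/day


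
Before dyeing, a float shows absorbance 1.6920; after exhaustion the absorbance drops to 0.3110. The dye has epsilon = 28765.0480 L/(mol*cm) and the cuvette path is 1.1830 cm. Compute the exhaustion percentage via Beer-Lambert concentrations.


c_initial = A_i / (epsilon * l) = 1.6920 / (28765.0480 * 1.1830) = 4.9722e-05 mol/L
c_final = A_f / (epsilon * l) = 0.3110 / (28765.0480 * 1.1830) = 9.1392e-06 mol/L
Exhaustion = (c_initial - c_final) / c_initial * 100 = (4.9722e-05 - 9.1392e-06) / 4.9722e-05 * 100 = 81.6194 %


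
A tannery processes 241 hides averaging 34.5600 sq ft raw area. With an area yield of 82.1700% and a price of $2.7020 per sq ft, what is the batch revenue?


Raw_total = N * avg_area = 241 * 34.5600 = 8328.9600 sq ft
Finished = Raw_total * yield / 100 = 8328.9600 * 82.1700 / 100 = 6843.9064 sq ft
Value = Finished * price = 6843.9064 * 2.7020 = 18492.2352 $


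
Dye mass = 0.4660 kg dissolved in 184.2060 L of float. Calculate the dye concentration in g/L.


Formula: Conc = dye_mass(kg) / volume(L) * 1000
Substituting: Conc = 0.4660 / 184.2060 * 1000
Result: 2.5298 g/L


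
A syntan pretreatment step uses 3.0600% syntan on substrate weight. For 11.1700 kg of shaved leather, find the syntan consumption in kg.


Formula: Syntan = substrate * pct / 100
Substituting: Syntan = 11.1700 * 3.0600 / 100
Result: 0.3418 kg


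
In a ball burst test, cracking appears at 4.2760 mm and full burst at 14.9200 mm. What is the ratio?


Formula: Ratio = crack / burst
Substituting: Ratio = 4.2760 / 14.9200
Result: 0.2866


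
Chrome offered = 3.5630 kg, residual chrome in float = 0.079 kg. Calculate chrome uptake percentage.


Formula: Uptake = (offered - residual) / offered * 100
Substituting: Uptake = (3.5630 - 0.079) / 3.5630 * 100
Result: 97.7828 %


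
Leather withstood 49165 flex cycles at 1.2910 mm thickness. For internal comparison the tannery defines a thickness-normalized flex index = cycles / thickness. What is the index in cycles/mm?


Formula: Index = cycles / thickness
Substituting: Index = 49165 / 1.2910
Result: 38082.8815 cycles/mm


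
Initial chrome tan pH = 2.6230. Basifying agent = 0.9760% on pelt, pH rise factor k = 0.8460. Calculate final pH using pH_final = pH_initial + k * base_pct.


Formula: pH_final = pH_initial + k * base_pct
Substituting: pH_final = 2.6230 + 0.8460 * 0.9760
Result: 3.4487


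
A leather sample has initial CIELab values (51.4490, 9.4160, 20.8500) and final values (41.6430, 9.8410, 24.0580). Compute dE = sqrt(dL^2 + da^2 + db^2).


dL = -9.8060, da = 0.4250, db = 3.2080
dE = sqrt((-9.8060)^2 + 0.4250^2 + 3.2080^2) = 10.3262


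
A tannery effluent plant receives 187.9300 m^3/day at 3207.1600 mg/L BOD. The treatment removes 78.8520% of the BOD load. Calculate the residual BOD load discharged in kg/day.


Load_in = volume * conc / 1000 = 187.9300 * 3207.1600 / 1000 = 602.7216 kg/day
Removed = Load_in * eff / 100 = 602.7216 * 78.8520 / 100 = 475.2580 kg/day
Load_out = Load_in - Removed = 602.7216 - 475.2580 = 127.4636 kg/day


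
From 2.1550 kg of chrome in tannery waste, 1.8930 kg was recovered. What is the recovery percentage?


Formula: Recovery = recovered / input * 100
Substituting: Recovery = 1.8930 / 2.1550 * 100
Result: 87.8422 %


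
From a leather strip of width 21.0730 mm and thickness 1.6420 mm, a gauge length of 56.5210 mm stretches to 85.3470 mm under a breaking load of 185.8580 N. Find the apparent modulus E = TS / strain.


TS = F / (w * t) = 185.8580 / (21.0730 * 1.6420) = 5.3713 N/mm^2
strain = (Lf - L0) / L0 = (85.3470 - 56.5210) / 56.5210 = 0.5100
E = TS / strain = 5.3713 / 0.5100 = 10.5319 N/mm^2


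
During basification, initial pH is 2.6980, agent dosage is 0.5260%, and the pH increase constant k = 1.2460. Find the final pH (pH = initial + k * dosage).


Formula: pH_final = pH_initial + k * base_pct
Substituting: pH_final = 2.6980 + 1.2460 * 0.5260
Result: 3.3534


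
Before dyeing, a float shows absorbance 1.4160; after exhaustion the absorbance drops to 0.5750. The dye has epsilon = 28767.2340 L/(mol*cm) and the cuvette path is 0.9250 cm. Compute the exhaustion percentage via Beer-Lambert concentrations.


c_initial = A_i / (epsilon * l) = 1.4160 / (28767.2340 * 0.9250) = 5.3214e-05 mol/L
c_final = A_f / (epsilon * l) = 0.5750 / (28767.2340 * 0.9250) = 2.1609e-05 mol/L
Exhaustion = (c_initial - c_final) / c_initial * 100 = (5.3214e-05 - 2.1609e-05) / 5.3214e-05 * 100 = 59.3927 %


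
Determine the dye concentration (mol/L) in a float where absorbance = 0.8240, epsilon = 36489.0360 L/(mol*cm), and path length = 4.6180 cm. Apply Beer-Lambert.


Formula: c = A / (epsilon * l)
Substituting: c = 0.8240 / (36489.0360 * 4.6180)
Result: 4.8900e-06 mol/L


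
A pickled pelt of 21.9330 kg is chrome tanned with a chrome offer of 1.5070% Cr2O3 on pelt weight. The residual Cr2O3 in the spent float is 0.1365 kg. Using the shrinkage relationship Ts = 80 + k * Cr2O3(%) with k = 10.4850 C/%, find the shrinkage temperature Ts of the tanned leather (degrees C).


Offered = pelt * offer_pct / 100 = 21.9330 * 1.5070 / 100 = 0.3305 kg
Uptake = offered - residual = 0.3305 - 0.1365 = 0.1940 kg
Cr2O3% on pelt = uptake / pelt * 100 = 0.1940 / 21.9330 * 100 = 0.8847 %
Ts = 80 + k * Cr2O3% = 80 + 10.4850 * 0.8847 = 89.2756 C


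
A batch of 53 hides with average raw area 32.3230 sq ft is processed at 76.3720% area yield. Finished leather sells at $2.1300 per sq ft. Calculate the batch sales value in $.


Raw_total = N * avg_area = 53 * 32.3230 = 1713.1190 sq ft
Finished = Raw_total * yield / 100 = 1713.1190 * 76.3720 / 100 = 1308.3432 sq ft
Value = Finished * price = 1308.3432 * 2.1300 = 2786.7711 $


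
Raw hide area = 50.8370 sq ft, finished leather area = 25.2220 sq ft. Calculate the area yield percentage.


Formula: Yield = finished / raw * 100
Substituting: Yield = 25.2220 / 50.8370 * 100
Result: 49.6135 %


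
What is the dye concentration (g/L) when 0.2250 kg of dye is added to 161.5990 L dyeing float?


Formula: Conc = dye_mass(kg) / volume(L) * 1000
Substituting: Conc = 0.2250 / 161.5990 * 1000
Result: 1.3923 g/L


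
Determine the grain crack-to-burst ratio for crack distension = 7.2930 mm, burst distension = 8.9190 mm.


Formula: Ratio = crack / burst
Substituting: Ratio = 7.2930 / 8.9190
Result: 0.8177


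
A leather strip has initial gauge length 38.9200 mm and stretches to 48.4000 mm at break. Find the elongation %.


Formula: Elongation = (Lf - L0) / L0 * 100
Substituting: Elongation = (48.4000 - 38.9200) / 38.9200 * 100
Result: 24.3577 %


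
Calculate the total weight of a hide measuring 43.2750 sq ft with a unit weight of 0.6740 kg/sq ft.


Formula: Weight = area * weight_per_sqft
Substituting: Weight = 43.2750 * 0.6740
Result: 29.1674 kg


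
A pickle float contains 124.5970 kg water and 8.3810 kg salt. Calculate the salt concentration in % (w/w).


Formula: Conc = salt / (water + salt) * 100
Substituting: Conc = 8.3810 / (124.5970 + 8.3810) * 100
Result: 6.3025 %


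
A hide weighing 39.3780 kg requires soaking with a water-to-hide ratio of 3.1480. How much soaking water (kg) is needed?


Formula: Water = hide_weight * ratio
Substituting: Water = 39.3780 * 3.1480
Result: 123.9619 kg


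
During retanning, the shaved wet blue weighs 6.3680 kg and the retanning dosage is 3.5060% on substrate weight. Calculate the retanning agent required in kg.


Formula: Retan = substrate * pct / 100
Substituting: Retan = 6.3680 * 3.5060 / 100
Result: 0.2233 kg


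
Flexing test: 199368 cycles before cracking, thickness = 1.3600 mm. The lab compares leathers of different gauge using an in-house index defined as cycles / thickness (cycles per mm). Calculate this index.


Formula: Index = cycles / thickness
Substituting: Index = 199368 / 1.3600
Result: 146594.1176 cycles/mm


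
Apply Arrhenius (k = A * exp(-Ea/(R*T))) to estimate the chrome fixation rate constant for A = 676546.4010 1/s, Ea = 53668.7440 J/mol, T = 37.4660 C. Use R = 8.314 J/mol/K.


T_K = T_C + 273.15 = 37.4660 + 273.15 = 310.6160 K
exponent = -Ea / (R * T_K) = -53668.7440 / (8.314 * 310.6160) = -20.7820
k = A * exp(exponent) = 676546.4010 * exp(-20.7820) = 6.3795e-04 1/s


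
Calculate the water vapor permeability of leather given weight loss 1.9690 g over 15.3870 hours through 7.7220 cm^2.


Formula: WVP = loss / (area * time)
Substituting: WVP = 1.9690 / (7.7220 * 15.3870)
Result: 0.0165715 g/(cm^2*hr)


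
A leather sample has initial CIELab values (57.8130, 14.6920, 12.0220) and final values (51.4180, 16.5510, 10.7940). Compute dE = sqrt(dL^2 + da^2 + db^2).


dL = -6.3950, da = 1.8590, db = -1.2280
dE = sqrt((-6.3950)^2 + 1.8590^2 + (-1.2280)^2) = 6.7720


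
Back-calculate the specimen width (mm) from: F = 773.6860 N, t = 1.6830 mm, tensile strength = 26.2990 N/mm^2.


Formula: w = F / (TS * t)
Substituting: w = 773.6860 / (26.2990 * 1.6830)
Result: 17.4800 mm


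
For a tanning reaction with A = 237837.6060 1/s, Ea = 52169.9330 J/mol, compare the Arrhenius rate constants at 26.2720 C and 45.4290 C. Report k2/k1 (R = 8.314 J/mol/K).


T1 = 26.2720 + 273.15 = 299.4220 K; T2 = 45.4290 + 273.15 = 318.5790 K
k1 = A * exp(-Ea/(R*T1)) = 237837.6060 * exp(-52169.9330/(8.314*299.4220)) = 1.8829e-04 1/s
k2 = A * exp(-Ea/(R*T2)) = 237837.6060 * exp(-52169.9330/(8.314*318.5790)) = 6.6393e-04 1/s
k2/k1 = 6.6393e-04 / 1.8829e-04 = 3.5261


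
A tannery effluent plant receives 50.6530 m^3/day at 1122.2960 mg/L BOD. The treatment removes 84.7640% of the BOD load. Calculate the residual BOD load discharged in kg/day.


Load_in = volume * conc / 1000 = 50.6530 * 1122.2960 / 1000 = 56.8477 kg/day
Removed = Load_in * eff / 100 = 56.8477 * 84.7640 / 100 = 48.1863 kg/day
Load_out = Load_in - Removed = 56.8477 - 48.1863 = 8.6613 kg/day


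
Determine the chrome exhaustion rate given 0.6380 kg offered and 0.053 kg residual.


Formula: Uptake = (offered - residual) / offered * 100
Substituting: Uptake = (0.6380 - 0.053) / 0.6380 * 100
Result: 91.6928 %


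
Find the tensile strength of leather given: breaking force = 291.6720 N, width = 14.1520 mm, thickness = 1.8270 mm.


Formula: TS = force / (width * thickness)
Substituting: TS = 291.6720 / (14.1520 * 1.8270)
Result: 11.2808 N/mm^2


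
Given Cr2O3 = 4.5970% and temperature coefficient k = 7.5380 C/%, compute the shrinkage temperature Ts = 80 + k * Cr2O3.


Formula: Ts = 80 + k * Cr2O3
Substituting: Ts = 80 + 7.5380 * 4.5970
Result: 114.6522 C


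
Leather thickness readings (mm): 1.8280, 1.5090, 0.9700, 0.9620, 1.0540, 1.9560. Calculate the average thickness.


Formula: Average = sum / n
Substituting: Average = 8.2790 / 6
Result: 1.3798 mm


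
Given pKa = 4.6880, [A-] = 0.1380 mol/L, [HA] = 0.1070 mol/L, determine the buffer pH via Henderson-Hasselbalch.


ratio = [A-] / [HA] = 0.1380 / 0.1070 = 1.2897
log10(ratio) = 0.1105
pH = pKa + log10(ratio) = 4.6880 + 0.1105 = 4.7985


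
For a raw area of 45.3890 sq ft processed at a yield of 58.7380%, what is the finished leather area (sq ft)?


Formula: finished = raw * yield / 100
Substituting: finished = 45.3890 * 58.7380 / 100
Result: 26.6606 sq ft


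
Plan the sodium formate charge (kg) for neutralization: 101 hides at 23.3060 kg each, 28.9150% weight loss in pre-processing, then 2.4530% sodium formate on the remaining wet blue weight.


Total_raw = N * avg_wt = 101 * 23.3060 = 2353.9060 kg
Substrate = Total_raw * (1 - loss/100) = 2353.9060 * (1 - 28.9150/100) = 1673.2741 kg
Neutralizer = Substrate * pct / 100 = 1673.2741 * 2.4530 / 100 = 41.0454 kg


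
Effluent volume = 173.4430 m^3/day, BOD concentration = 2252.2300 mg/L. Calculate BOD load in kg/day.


Formula: BOD_load = volume * conc / 1000
Substituting: BOD_load = 173.4430 * 2252.2300 / 1000
Result: 390.6335 kg/day


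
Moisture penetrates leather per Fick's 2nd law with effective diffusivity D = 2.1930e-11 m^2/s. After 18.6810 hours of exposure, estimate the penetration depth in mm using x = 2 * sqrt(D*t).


t = 18.6810 hr * 3600 = 67251.6000 s
D * t = 2.1930e-11 * 67251.6000 = 1.4748e-06
x = 2 * sqrt(D*t) = 2 * sqrt(1.4748e-06) = 0.00242885 m = 2.4288 mm


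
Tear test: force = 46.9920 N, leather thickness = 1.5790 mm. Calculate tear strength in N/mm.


Formula: Tear strength = force / thickness
Substituting: Tear strength = 46.9920 / 1.5790
Result: 29.7606 N/mm


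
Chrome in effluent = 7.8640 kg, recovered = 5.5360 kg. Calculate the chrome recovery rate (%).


Formula: Recovery = recovered / input * 100
Substituting: Recovery = 5.5360 / 7.8640 * 100
Result: 70.3967 %


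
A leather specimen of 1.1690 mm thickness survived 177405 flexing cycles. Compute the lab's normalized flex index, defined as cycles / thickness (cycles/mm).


Formula: Index = cycles / thickness
Substituting: Index = 177405 / 1.1690
Result: 151757.9127 cycles/mm


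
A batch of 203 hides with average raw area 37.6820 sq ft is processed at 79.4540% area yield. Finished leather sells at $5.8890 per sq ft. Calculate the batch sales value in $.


Raw_total = N * avg_area = 203 * 37.6820 = 7649.4460 sq ft
Finished = Raw_total * yield / 100 = 7649.4460 * 79.4540 / 100 = 6077.7908 sq ft
Value = Finished * price = 6077.7908 * 5.8890 = 35792.1102 $


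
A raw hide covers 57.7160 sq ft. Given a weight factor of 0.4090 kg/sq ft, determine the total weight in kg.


Formula: Weight = area * weight_per_sqft
Substituting: Weight = 57.7160 * 0.4090
Result: 23.6058 kg


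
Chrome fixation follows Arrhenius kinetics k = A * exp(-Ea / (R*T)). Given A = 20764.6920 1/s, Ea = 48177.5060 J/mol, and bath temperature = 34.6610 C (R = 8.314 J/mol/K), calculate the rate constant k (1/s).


T_K = T_C + 273.15 = 34.6610 + 273.15 = 307.8110 K
exponent = -Ea / (R * T_K) = -48177.5060 / (8.314 * 307.8110) = -18.8257
k = A * exp(exponent) = 20764.6920 * exp(-18.8257) = 1.3850e-04 1/s


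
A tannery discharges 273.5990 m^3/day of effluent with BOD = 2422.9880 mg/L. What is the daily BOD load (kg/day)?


Formula: BOD_load = volume * conc / 1000
Substituting: BOD_load = 273.5990 * 2422.9880 / 1000
Result: 662.9271 kg/day


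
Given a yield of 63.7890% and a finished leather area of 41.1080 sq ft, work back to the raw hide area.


Formula: raw = finished * 100 / yield
Substituting: raw = 41.1080 * 100 / 63.7890
Result: 64.4437 sq ft


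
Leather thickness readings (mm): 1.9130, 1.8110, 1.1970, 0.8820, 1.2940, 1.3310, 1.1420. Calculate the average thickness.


Formula: Average = sum / n
Substituting: Average = 9.5700 / 7
Result: 1.3671 mm


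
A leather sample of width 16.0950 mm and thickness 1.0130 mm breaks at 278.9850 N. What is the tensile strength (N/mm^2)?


Formula: TS = force / (width * thickness)
Substituting: TS = 278.9850 / (16.0950 * 1.0130)
Result: 17.1112 N/mm^2


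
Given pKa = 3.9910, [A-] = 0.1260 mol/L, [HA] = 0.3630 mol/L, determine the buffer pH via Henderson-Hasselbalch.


ratio = [A-] / [HA] = 0.1260 / 0.3630 = 0.3471
log10(ratio) = -0.4595
pH = pKa + log10(ratio) = 3.9910 - 0.4595 = 3.5315


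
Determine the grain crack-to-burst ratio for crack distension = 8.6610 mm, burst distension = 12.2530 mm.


Formula: Ratio = crack / burst
Substituting: Ratio = 8.6610 / 12.2530
Result: 0.7068


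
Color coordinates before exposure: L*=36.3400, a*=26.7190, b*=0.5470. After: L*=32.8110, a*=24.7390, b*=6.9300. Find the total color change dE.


dL = -3.5290, da = -1.9800, db = 6.3830
dE = sqrt((-3.5290)^2 + (-1.9800)^2 + 6.3830^2) = 7.5576


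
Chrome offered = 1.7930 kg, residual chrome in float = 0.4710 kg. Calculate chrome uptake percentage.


Formula: Uptake = (offered - residual) / offered * 100
Substituting: Uptake = (1.7930 - 0.4710) / 1.7930 * 100
Result: 73.7312 %


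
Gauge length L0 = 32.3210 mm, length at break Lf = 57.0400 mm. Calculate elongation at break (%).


Formula: Elongation = (Lf - L0) / L0 * 100
Substituting: Elongation = (57.0400 - 32.3210) / 32.3210 * 100
Result: 76.4797 %


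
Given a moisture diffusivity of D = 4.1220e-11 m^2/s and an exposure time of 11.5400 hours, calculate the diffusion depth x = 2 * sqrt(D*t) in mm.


t = 11.5400 hr * 3600 = 41544.0000 s
D * t = 4.1220e-11 * 41544.0000 = 1.7124e-06
x = 2 * sqrt(D*t) = 2 * sqrt(1.7124e-06) = 0.00261721 m = 2.6172 mm


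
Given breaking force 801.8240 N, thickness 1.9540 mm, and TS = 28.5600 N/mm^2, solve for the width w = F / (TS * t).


Formula: w = F / (TS * t)
Substituting: w = 801.8240 / (28.5600 * 1.9540)
Result: 14.3680 mm


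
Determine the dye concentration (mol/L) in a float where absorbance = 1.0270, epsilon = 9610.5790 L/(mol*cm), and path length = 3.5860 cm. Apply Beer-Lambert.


Formula: c = A / (epsilon * l)
Substituting: c = 1.0270 / (9610.5790 * 3.5860)
Result: 2.9800e-05 mol/L


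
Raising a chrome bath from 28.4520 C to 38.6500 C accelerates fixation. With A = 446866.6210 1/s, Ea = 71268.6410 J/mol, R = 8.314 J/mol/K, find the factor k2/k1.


T1 = 28.4520 + 273.15 = 301.6020 K; T2 = 38.6500 + 273.15 = 311.8000 K
k1 = A * exp(-Ea/(R*T1)) = 446866.6210 * exp(-71268.6410/(8.314*301.6020)) = 2.0261e-07 1/s
k2 = A * exp(-Ea/(R*T2)) = 446866.6210 * exp(-71268.6410/(8.314*311.8000)) = 5.1332e-07 1/s
k2/k1 = 5.1332e-07 / 2.0261e-07 = 2.5335


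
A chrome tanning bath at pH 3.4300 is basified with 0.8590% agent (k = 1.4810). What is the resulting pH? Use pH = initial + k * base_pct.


Formula: pH_final = pH_initial + k * base_pct
Substituting: pH_final = 3.4300 + 1.4810 * 0.8590
Result: 4.7022


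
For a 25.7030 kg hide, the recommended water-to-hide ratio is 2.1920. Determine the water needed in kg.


Formula: Water = hide_weight * ratio
Substituting: Water = 25.7030 * 2.1920
Result: 56.3410 kg


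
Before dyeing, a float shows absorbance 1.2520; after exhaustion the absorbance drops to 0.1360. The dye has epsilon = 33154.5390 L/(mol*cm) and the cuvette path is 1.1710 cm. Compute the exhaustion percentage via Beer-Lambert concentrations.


c_initial = A_i / (epsilon * l) = 1.2520 / (33154.5390 * 1.1710) = 3.2248e-05 mol/L
c_final = A_f / (epsilon * l) = 0.1360 / (33154.5390 * 1.1710) = 3.5030e-06 mol/L
Exhaustion = (c_initial - c_final) / c_initial * 100 = (3.2248e-05 - 3.5030e-06) / 3.2248e-05 * 100 = 89.1374 %


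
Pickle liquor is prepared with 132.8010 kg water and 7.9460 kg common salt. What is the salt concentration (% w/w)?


Formula: Conc = salt / (water + salt) * 100
Substituting: Conc = 7.9460 / (132.8010 + 7.9460) * 100
Result: 5.6456 %


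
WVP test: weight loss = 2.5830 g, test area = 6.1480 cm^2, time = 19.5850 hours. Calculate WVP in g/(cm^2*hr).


Formula: WVP = loss / (area * time)
Substituting: WVP = 2.5830 / (6.1480 * 19.5850)
Result: 0.021452 g/(cm^2*hr)


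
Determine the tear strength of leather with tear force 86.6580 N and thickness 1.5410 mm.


Formula: Tear strength = force / thickness
Substituting: Tear strength = 86.6580 / 1.5410
Result: 56.2349 N/mm


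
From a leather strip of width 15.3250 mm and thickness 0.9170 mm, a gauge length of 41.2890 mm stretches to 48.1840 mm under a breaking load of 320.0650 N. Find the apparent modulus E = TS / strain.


TS = F / (w * t) = 320.0650 / (15.3250 * 0.9170) = 22.7755 N/mm^2
strain = (Lf - L0) / L0 = (48.1840 - 41.2890) / 41.2890 = 0.1670
E = TS / strain = 22.7755 / 0.1670 = 136.3856 N/mm^2


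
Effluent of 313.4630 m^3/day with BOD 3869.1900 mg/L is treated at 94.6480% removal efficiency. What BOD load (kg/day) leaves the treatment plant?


Load_in = volume * conc / 1000 = 313.4630 * 3869.1900 / 1000 = 1212.8479 kg/day
Removed = Load_in * eff / 100 = 1212.8479 * 94.6480 / 100 = 1147.9363 kg/day
Load_out = Load_in - Removed = 1212.8479 - 1147.9363 = 64.9116 kg/day


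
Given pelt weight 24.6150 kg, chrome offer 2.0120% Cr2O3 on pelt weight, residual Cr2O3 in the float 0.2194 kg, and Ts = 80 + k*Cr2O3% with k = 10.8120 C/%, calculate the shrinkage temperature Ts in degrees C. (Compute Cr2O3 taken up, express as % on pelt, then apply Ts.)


Offered = pelt * offer_pct / 100 = 24.6150 * 2.0120 / 100 = 0.4953 kg
Uptake = offered - residual = 0.4953 - 0.2194 = 0.2759 kg
Cr2O3% on pelt = uptake / pelt * 100 = 0.2759 / 24.6150 * 100 = 1.1207 %
Ts = 80 + k * Cr2O3% = 80 + 10.8120 * 1.1207 = 92.1167 C


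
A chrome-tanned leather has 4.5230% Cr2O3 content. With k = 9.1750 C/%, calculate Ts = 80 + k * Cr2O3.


Formula: Ts = 80 + k * Cr2O3
Substituting: Ts = 80 + 9.1750 * 4.5230
Result: 121.4985 C


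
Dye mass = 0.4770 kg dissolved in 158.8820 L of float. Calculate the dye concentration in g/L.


Formula: Conc = dye_mass(kg) / volume(L) * 1000
Substituting: Conc = 0.4770 / 158.8820 * 1000
Result: 3.0022 g/L


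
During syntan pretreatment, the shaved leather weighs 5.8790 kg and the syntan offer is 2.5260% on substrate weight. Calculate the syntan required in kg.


Formula: Syntan = substrate * pct / 100
Substituting: Syntan = 5.8790 * 2.5260 / 100
Result: 0.1485 kg


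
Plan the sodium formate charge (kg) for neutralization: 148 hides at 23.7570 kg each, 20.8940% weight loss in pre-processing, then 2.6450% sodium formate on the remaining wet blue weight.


Total_raw = N * avg_wt = 148 * 23.7570 = 3516.0360 kg
Substrate = Total_raw * (1 - loss/100) = 3516.0360 * (1 - 20.8940/100) = 2781.3954 kg
Neutralizer = Substrate * pct / 100 = 2781.3954 * 2.6450 / 100 = 73.5679 kg


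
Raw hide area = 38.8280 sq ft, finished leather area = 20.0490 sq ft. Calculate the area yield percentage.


Formula: Yield = finished / raw * 100
Substituting: Yield = 20.0490 / 38.8280 * 100
Result: 51.6354 %


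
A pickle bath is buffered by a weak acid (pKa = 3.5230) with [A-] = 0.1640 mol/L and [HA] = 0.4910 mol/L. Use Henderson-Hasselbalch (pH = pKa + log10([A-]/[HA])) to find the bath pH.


ratio = [A-] / [HA] = 0.1640 / 0.4910 = 0.3340
log10(ratio) = -0.4762
pH = pKa + log10(ratio) = 3.5230 - 0.4762 = 3.0468


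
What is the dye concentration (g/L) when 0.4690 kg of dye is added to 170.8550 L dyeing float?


Formula: Conc = dye_mass(kg) / volume(L) * 1000
Substituting: Conc = 0.4690 / 170.8550 * 1000
Result: 2.7450 g/L


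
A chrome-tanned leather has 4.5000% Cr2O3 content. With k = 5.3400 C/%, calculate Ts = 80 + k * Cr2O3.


Formula: Ts = 80 + k * Cr2O3
Substituting: Ts = 80 + 5.3400 * 4.5000
Result: 104.0300 C


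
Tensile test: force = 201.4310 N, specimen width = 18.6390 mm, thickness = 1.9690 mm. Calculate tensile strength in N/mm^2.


Formula: TS = force / (width * thickness)
Substituting: TS = 201.4310 / (18.6390 * 1.9690)
Result: 5.4886 N/mm^2


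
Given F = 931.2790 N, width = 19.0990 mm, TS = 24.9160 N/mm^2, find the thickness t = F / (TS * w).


Formula: t = F / (TS * w)
Substituting: t = 931.2790 / (24.9160 * 19.0990)
Result: 1.9570 mm


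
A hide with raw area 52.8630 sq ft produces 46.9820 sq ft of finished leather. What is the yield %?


Formula: Yield = finished / raw * 100
Substituting: Yield = 46.9820 / 52.8630 * 100
Result: 88.8750 %


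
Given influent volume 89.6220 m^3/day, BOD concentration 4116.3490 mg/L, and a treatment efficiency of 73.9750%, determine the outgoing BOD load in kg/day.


Load_in = volume * conc / 1000 = 89.6220 * 4116.3490 / 1000 = 368.9154 kg/day
Removed = Load_in * eff / 100 = 368.9154 * 73.9750 / 100 = 272.9052 kg/day
Load_out = Load_in - Removed = 368.9154 - 272.9052 = 96.0102 kg/day


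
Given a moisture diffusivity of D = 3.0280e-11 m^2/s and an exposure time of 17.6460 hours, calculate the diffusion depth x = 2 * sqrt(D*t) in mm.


t = 17.6460 hr * 3600 = 63525.6000 s
D * t = 3.0280e-11 * 63525.6000 = 1.9236e-06
x = 2 * sqrt(D*t) = 2 * sqrt(1.9236e-06) = 0.00277385 m = 2.7738 mm


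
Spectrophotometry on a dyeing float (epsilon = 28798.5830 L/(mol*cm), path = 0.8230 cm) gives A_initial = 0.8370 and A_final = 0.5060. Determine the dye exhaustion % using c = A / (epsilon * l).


c_initial = A_i / (epsilon * l) = 0.8370 / (28798.5830 * 0.8230) = 3.5315e-05 mol/L
c_final = A_f / (epsilon * l) = 0.5060 / (28798.5830 * 0.8230) = 2.1349e-05 mol/L
Exhaustion = (c_initial - c_final) / c_initial * 100 = (3.5315e-05 - 2.1349e-05) / 3.5315e-05 * 100 = 39.5460 %


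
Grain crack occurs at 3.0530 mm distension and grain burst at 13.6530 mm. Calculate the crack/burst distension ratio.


Formula: Ratio = crack / burst
Substituting: Ratio = 3.0530 / 13.6530
Result: 0.2236


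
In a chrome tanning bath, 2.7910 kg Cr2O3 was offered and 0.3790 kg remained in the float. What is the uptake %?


Formula: Uptake = (offered - residual) / offered * 100
Substituting: Uptake = (2.7910 - 0.3790) / 2.7910 * 100
Result: 86.4206 %


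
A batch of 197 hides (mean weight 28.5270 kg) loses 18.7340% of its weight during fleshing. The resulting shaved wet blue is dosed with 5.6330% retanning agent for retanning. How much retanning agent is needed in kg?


Total_raw = N * avg_wt = 197 * 28.5270 = 5619.8190 kg
Substrate = Total_raw * (1 - loss/100) = 5619.8190 * (1 - 18.7340/100) = 4567.0021 kg
Retan = Substrate * pct / 100 = 4567.0021 * 5.6330 / 100 = 257.2592 kg


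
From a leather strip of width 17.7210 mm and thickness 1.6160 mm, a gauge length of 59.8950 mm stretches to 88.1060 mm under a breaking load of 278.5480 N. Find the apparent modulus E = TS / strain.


TS = F / (w * t) = 278.5480 / (17.7210 * 1.6160) = 9.7268 N/mm^2
strain = (Lf - L0) / L0 = (88.1060 - 59.8950) / 59.8950 = 0.4710
E = TS / strain = 9.7268 / 0.4710 = 20.6511 N/mm^2


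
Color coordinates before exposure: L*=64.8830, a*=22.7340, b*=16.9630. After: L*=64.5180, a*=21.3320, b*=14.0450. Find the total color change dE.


dL = -0.3650, da = -1.4020, db = -2.9180
dE = sqrt((-0.3650)^2 + (-1.4020)^2 + (-2.9180)^2) = 3.2578


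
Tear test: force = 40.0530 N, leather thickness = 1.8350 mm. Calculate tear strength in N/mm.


Formula: Tear strength = force / thickness
Substituting: Tear strength = 40.0530 / 1.8350
Result: 21.8272 N/mm


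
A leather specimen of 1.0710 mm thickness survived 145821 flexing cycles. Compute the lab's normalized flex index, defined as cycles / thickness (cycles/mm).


Formula: Index = cycles / thickness
Substituting: Index = 145821 / 1.0710
Result: 136154.0616 cycles/mm


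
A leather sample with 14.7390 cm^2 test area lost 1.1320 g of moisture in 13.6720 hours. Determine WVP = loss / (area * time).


Formula: WVP = loss / (area * time)
Substituting: WVP = 1.1320 / (14.7390 * 13.6720)
Result: 0.00561754 g/(cm^2*hr)


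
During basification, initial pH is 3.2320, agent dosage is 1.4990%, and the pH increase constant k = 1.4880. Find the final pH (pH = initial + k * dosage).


Formula: pH_final = pH_initial + k * base_pct
Substituting: pH_final = 3.2320 + 1.4880 * 1.4990
Result: 5.4625


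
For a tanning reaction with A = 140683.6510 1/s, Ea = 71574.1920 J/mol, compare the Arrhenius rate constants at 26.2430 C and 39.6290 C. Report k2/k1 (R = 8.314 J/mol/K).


T1 = 26.2430 + 273.15 = 299.3930 K; T2 = 39.6290 + 273.15 = 312.7790 K
k1 = A * exp(-Ea/(R*T1)) = 140683.6510 * exp(-71574.1920/(8.314*299.3930)) = 4.5746e-08 1/s
k2 = A * exp(-Ea/(R*T2)) = 140683.6510 * exp(-71574.1920/(8.314*312.7790)) = 1.5660e-07 1/s
k2/k1 = 1.5660e-07 / 4.5746e-08 = 3.4233


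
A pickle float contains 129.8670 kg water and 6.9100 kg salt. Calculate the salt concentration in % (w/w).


Formula: Conc = salt / (water + salt) * 100
Substituting: Conc = 6.9100 / (129.8670 + 6.9100) * 100
Result: 5.0520 %


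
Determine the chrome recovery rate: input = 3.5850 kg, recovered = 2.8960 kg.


Formula: Recovery = recovered / input * 100
Substituting: Recovery = 2.8960 / 3.5850 * 100
Result: 80.7810 %


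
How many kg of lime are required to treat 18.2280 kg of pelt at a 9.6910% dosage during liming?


Formula: Lime = substrate * pct / 100
Substituting: Lime = 18.2280 * 9.6910 / 100
Result: 1.7665 kg


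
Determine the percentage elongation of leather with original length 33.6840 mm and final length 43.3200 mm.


Formula: Elongation = (Lf - L0) / L0 * 100
Substituting: Elongation = (43.3200 - 33.6840) / 33.6840 * 100
Result: 28.6071 %


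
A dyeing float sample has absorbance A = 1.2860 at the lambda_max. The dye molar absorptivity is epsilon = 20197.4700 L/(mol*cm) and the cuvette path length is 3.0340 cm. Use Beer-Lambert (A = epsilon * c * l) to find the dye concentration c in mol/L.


Formula: c = A / (epsilon * l)
Substituting: c = 1.2860 / (20197.4700 * 3.0340)
Result: 2.0986e-05 mol/L


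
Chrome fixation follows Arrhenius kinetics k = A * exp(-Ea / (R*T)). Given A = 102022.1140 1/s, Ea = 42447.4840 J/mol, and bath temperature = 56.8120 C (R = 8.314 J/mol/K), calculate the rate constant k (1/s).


T_K = T_C + 273.15 = 56.8120 + 273.15 = 329.9620 K
exponent = -Ea / (R * T_K) = -42447.4840 / (8.314 * 329.9620) = -15.4731
k = A * exp(exponent) = 102022.1140 * exp(-15.4731) = 0.0194447 1/s


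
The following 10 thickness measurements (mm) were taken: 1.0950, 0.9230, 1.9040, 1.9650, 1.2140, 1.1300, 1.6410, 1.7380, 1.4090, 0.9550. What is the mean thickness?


Formula: Average = sum / n
Substituting: Average = 13.9740 / 10
Result: 1.3974 mm


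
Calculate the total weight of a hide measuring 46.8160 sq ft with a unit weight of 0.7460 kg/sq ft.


Formula: Weight = area * weight_per_sqft
Substituting: Weight = 46.8160 * 0.7460
Result: 34.9247 kg
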